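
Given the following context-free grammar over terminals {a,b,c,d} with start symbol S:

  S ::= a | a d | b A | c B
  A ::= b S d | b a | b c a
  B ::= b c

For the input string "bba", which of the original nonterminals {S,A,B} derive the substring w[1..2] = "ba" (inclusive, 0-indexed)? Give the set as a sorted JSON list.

Convert to CNF:
  S -> T0 A | T2 T1 | T3 B | a
  A -> T0 T2 | T0 X4 | T0 X5
  B -> T0 T3
  T0 -> b
  T1 -> d
  T2 -> a
  T3 -> c
  X4 -> S T1
  X5 -> T3 T2

CYK fill, restricted to cells inside w[1..2]:
  [1..1]={T0}  "b"  orig:{}
  [2..2]={S,T2}  "a"  orig:{S}
  [1..2]={A}  "ba"

Original NTs in T[1,2] deriving "ba": ["A"]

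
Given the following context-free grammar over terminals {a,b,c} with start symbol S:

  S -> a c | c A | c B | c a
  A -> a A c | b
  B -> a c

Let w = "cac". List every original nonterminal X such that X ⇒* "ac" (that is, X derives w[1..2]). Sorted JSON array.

Convert to CNF:
  S -> T0 T1 | T1 A | T1 B | T1 T0
  A -> T0 X2 | b
  B -> T0 T1
  T0 -> a
  T1 -> c
  X2 -> A T1

CYK fill (cells [i..j] with 1 ≤ i ≤ j ≤ 2 only):
  [1..1]={T0}  "a"  orig:{}
  [2..2]={T1}  "c"  orig:{}
  [1..2]={B,S}  "ac"

Original NTs in T[1,2] deriving "ac": ["B", "S"]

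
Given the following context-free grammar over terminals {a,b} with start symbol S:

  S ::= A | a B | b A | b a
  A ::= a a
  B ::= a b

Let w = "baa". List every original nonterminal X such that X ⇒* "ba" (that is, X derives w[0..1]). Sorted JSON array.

Convert to CNF:
  S -> T0 B | T0 T0 | T1 A | T1 T0
  A -> T0 T0
  B -> T0 T1
  T0 -> a
  T1 -> b

CYK table (by increasing span) (cells [i..j] with 0 ≤ i ≤ j ≤ 1 only):
  [0..0]={T1}  "b"  orig:{}
  [1..1]={T0}  "a"  orig:{}
  [0..1]={S}  "ba"

Original NTs in T[0,1] deriving "ba": ["S"]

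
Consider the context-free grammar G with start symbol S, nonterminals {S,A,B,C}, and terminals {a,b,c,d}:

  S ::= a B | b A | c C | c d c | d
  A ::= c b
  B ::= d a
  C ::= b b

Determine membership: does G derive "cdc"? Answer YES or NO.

CNF form of G:
  S -> T0 C | T0 X4 | T1 A | T3 B | d
  A -> T0 T1
  B -> T2 T3
  C -> T1 T1
  T0 -> c
  T1 -> b
  T2 -> d
  T3 -> a
  X4 -> T2 T0

Fill CYK table bottom-up:
  cell(0,0) c: {T0}  orig:{}
  cell(1,1) d: {S,T2}  orig:{S}
  cell(2,2) c: {T0}  orig:{}
  cell(0,1) cd: ∅
  cell(1,2) dc: {X4}  orig:{}
  cell(0,2) cdc: {S}

S ∈ T[0,2] ⇒ YES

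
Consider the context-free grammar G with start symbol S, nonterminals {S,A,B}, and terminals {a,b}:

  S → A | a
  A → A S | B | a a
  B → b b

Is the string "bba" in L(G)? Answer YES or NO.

CNF form of G:
  S -> A S | T0 T0 | T1 T1 | a
  A -> A S | T0 T0 | T1 T1
  B -> T1 T1
  T0 -> a
  T1 -> b

Fill CYK table bottom-up:
  [0..0]={T1}  "b"  orig:{}
  [1..1]={T1}  "b"  orig:{}
  [2..2]={S,T0}  "a"  orig:{S}
  [0..1]={A,B,S}  "bb"
  [1..2]=∅  "ba"
  [0..2]={A,S}  "bba"

S ∈ T[0,2] ⇒ YES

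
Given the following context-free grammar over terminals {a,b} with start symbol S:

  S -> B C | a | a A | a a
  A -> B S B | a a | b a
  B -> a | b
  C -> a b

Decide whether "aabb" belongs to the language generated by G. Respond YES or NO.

Convert to CNF:
  S -> B C | T0 A | T0 T0 | a
  A -> B X2 | T0 T0 | T1 T0
  B -> a | b
  C -> T0 T1
  T0 -> a
  T1 -> b
  X2 -> S B

CYK table (by increasing span):
  [0..0]={B,S,T0}  "a"  orig:{B,S}
  [1..1]={B,S,T0}  "a"  orig:{B,S}
  [2..2]={B,T1}  "b"  orig:{B}
  [3..3]={B,T1}  "b"  orig:{B}
  [0..1]={A,S,X2}  "aa"  orig:{A,S}
  [1..2]={C,X2}  "ab"  orig:{C}
  [2..3]=∅  "bb"
  [0..2]={A,S,X2}  "aab"  orig:{A,S}
  [1..3]=∅  "abb"
  [0..3]={X2}  "aabb"  orig:{}

S ∉ T[0,3] ⇒ NO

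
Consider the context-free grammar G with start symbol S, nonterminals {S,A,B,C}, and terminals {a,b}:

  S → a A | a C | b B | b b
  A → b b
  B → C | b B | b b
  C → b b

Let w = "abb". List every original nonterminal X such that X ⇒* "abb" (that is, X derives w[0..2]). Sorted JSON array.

CNF form of G:
  S -> T0 B | T0 T0 | T1 A | T1 C
  A -> T0 T0
  B -> T0 B | T0 T0
  C -> T0 T0
  T0 -> b
  T1 -> a

CYK fill, restricted to cells inside w[0..2]:
  [0..0]={T1}  "a"  orig:{}
  [1..1]={T0}  "b"  orig:{}
  [2..2]={T0}  "b"  orig:{}
  [0..1]=∅  "ab"
  [1..2]={A,B,C,S}  "bb"
  [0..2]={S}  "abb"

Original NTs in T[0,2] deriving "abb": ["S"]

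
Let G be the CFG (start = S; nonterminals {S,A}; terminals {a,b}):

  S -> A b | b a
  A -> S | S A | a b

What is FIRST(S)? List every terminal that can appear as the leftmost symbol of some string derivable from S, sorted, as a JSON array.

Compute FIRST by fixpoint:
iter 1:
  A via A→a b: +{a}
  S via S→A b: +{a}
  S via S→b a: +{b}
  S: {a,b}  A: {a}
iter 2:
  A via A→S: +{b}
  S: {a,b}  A: {a,b}
iter 3: — fixpoint
  S: {a,b}  A: {a,b}

FIRST(S) = ["a", "b"]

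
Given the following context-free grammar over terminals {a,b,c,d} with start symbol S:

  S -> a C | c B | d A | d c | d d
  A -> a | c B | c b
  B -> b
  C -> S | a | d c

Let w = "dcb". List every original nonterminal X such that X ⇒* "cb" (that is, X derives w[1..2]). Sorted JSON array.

CNF form of G:
  S -> T0 B | T2 C | T3 A | T3 T0 | T3 T3
  A -> T0 B | T0 T1 | a
  B -> b
  C -> T0 B | T2 C | T3 A | T3 T0 | T3 T3 | a
  T0 -> c
  T1 -> b
  T2 -> a
  T3 -> d

CYK fill (cells [i..j] with 1 ≤ i ≤ j ≤ 2 only):
  cell(1,1) c: {T0}  orig:{}
  cell(2,2) b: {B,T1}  orig:{B}
  cell(1,2) cb: {A,C,S}

Original NTs in T[1,2] deriving "cb": ["A", "C", "S"]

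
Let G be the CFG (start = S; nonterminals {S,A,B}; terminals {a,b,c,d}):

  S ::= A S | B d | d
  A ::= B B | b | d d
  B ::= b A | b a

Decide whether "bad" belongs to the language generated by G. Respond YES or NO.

CNF form of G:
  S -> A S | B T0 | d
  A -> B B | T0 T0 | b
  B -> T1 A | T1 T2
  T0 -> d
  T1 -> b
  T2 -> a

CYK fill:
  [0..0]={A,T1}  "b"  orig:{A}
  [1..1]={T2}  "a"  orig:{}
  [2..2]={S,T0}  "d"  orig:{S}
  [0..1]={B}  "ba"
  [1..2]=∅  "ad"
  [0..2]={S}  "bad"

S ∈ T[0,2] ⇒ YES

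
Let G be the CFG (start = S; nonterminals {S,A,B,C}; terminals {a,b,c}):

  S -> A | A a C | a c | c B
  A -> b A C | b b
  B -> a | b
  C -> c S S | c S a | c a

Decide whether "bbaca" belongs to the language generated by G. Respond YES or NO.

CNF form of G:
  S -> A X6 | T0 T0 | T0 X7 | T1 B | T2 T1
  A -> T0 T0 | T0 X3
  B -> a | b
  C -> T1 T2 | T1 X4 | T1 X5
  T0 -> b
  T1 -> c
  T2 -> a
  X3 -> A C
  X4 -> S S
  X5 -> S T2
  X6 -> T2 C
  X7 -> A C

CYK fill:
  cell(0,0) b: {B,T0}  orig:{B}
  cell(1,1) b: {B,T0}  orig:{B}
  cell(2,2) a: {B,T2}  orig:{B}
  cell(3,3) c: {T1}  orig:{}
  cell(4,4) a: {B,T2}  orig:{B}
  cell(0,1) bb: {A,S}
  cell(1,2) ba: ∅
  cell(2,3) ac: {S}
  cell(3,4) ca: {C,S}
  cell(0,2) bba: {X5}  orig:{}
  cell(1,3) bac: ∅
  cell(2,4) aca: {X5,X6}  orig:{}
  cell(0,3) bbac: {X4}  orig:{}
  cell(1,4) baca: ∅
  cell(0,4) bbaca: {S}

S ∈ T[0,4] ⇒ YES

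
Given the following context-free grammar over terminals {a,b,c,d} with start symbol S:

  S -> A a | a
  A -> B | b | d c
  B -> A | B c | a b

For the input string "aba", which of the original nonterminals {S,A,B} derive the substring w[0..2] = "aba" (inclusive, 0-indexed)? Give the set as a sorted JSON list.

CNF form of G:
  S -> A T1 | a
  A -> B T0 | T1 T2 | T3 T0 | b
  B -> B T0 | T1 T2 | T3 T0 | b
  T0 -> c
  T1 -> a
  T2 -> b
  T3 -> d

CYK table (by increasing span) — only the sub-triangle for w[0..2]:
  cell(0,0) a: {S,T1}  orig:{S}
  cell(1,1) b: {A,B,T2}  orig:{A,B}
  cell(2,2) a: {S,T1}  orig:{S}
  cell(0,1) ab: {A,B}
  cell(1,2) ba: {S}
  cell(0,2) aba: {S}

Original NTs in T[0,2] deriving "aba": ["S"]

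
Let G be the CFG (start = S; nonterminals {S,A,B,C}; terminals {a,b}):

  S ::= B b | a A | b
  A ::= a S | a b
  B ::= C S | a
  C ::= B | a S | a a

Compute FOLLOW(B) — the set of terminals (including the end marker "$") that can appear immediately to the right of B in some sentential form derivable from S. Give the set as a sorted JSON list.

FIRST sets, iterate to fixpoint:
pass 1:
  A via A→a S: +{a}
  B via B→a: +{a}
  C via C→B: +{a}
  S via S→B b: +{a}
  S via S→b: +{b}
  FIRST[S]={a,b}  FIRST[A]={a}  FIRST[B]={a}  FIRST[C]={a}
pass 2: (no change)
  FIRST[S]={a,b}  FIRST[A]={a}  FIRST[B]={a}  FIRST[C]={a}

Compute FOLLOW by fixpoint:
seed FOLLOW(S) with $
iter 1:
  B→C S: FOLLOW(C) ⊇ FIRST(S) = {a,b}; new: +{a,b}
  C→B: FOLLOW(B) ⊇ FOLLOW(C) ⊇ {a,b}; new: +{a,b}
  C→a S: FOLLOW(S) ⊇ FOLLOW(C) ⊇ {a,b}; new: +{a,b}
  S→a A: FOLLOW(A) ⊇ FOLLOW(S) ⊇ {$,a,b}; new: +{$,a,b}
  FOLLOW[S]={$,a,b}  FOLLOW[A]={$,a,b}  FOLLOW[B]={a,b}  FOLLOW[C]={a,b}
iter 2: (stable)
  FOLLOW[S]={$,a,b}  FOLLOW[A]={$,a,b}  FOLLOW[B]={a,b}  FOLLOW[C]={a,b}

FOLLOW(B) = ["a", "b"]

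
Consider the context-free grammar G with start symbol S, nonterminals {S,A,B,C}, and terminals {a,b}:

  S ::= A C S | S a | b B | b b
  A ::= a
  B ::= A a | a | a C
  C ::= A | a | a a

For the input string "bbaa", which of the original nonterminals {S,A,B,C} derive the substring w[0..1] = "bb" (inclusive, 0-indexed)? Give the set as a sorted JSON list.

CNF form of G:
  S -> A X2 | S T0 | T1 B | T1 T1
  A -> a
  B -> A T0 | T0 C | a
  C -> T0 T0 | a
  T0 -> a
  T1 -> b
  X2 -> C S

CYK fill, restricted to cells inside w[0..1]:
  [0..0]={T1}  "b"  orig:{}
  [1..1]={T1}  "b"  orig:{}
  [0..1]={S}  "bb"

Original NTs in T[0,1] deriving "bb": ["S"]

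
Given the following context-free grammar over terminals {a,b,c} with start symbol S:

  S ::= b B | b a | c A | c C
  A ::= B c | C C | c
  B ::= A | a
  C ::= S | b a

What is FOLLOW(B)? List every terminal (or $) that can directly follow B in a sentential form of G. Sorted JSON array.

FIRST sets, iterate to fixpoint:
iter 1:
  A via A→c: +{c}
  B via B→A: +{c}
  B via B→a: +{a}
  C via C→b a: +{b}
  S via S→b B: +{b}
  S via S→c A: +{c}
  S: {b,c}  A: {c}  B: {a,c}  C: {b}
iter 2:
  A via A→B c: +{a}
  A via A→C C: +{b}
  B via B→A: +{b}
  C via C→S: +{c}
  S: {b,c}  A: {a,b,c}  B: {a,b,c}  C: {b,c}
iter 3: — fixpoint
  S: {b,c}  A: {a,b,c}  B: {a,b,c}  C: {b,c}

FOLLOW iteration:
FOLLOW(S) := {$}
round 1:
  A→B c: FOLLOW(B) ⊇ FIRST(c) = {c}; new: +{c}
  A→C C: FOLLOW(C) ⊇ FIRST(C) = {b,c}; new: +{b,c}
  B→A: FOLLOW(A) ⊇ FOLLOW(B) ⊇ {c}; new: +{c}
  C→S: FOLLOW(S) ⊇ FOLLOW(C) ⊇ {b,c}; new: +{b,c}
  S→b B: FOLLOW(B) ⊇ FOLLOW(S) ⊇ {$,b,c}; new: +{$,b}
  S→c A: FOLLOW(A) ⊇ FOLLOW(S) ⊇ {$,b,c}; new: +{$,b}
  S→c C: FOLLOW(C) ⊇ FOLLOW(S) ⊇ {$,b,c}; new: +{$}
  S: {$,b,c}  A: {$,b,c}  B: {$,b,c}  C: {$,b,c}
round 2: (stable)
  S: {$,b,c}  A: {$,b,c}  B: {$,b,c}  C: {$,b,c}

FOLLOW(B) = ["$", "b", "c"]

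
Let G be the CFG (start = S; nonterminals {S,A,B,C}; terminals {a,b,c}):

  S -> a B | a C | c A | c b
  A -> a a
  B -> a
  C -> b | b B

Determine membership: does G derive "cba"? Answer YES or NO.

Convert to CNF:
  S -> T0 B | T0 C | T2 A | T2 T1
  A -> T0 T0
  B -> a
  C -> T1 B | b
  T0 -> a
  T1 -> b
  T2 -> c

CYK table (by increasing span):
  [0..0]={T2}  "c"  orig:{}
  [1..1]={C,T1}  "b"  orig:{C}
  [2..2]={B,T0}  "a"  orig:{B}
  [0..1]={S}  "cb"
  [1..2]={C}  "ba"
  [0..2]=∅  "cba"

S ∉ T[0,2] ⇒ NO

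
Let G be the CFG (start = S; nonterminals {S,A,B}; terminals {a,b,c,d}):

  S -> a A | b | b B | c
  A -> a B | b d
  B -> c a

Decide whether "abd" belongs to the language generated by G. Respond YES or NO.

CNF form of G:
  S -> T0 A | T1 B | b | c
  A -> T0 B | T1 T2
  B -> T3 T0
  T0 -> a
  T1 -> b
  T2 -> d
  T3 -> c

Fill CYK table bottom-up:
  T[0,0] 'a' = {T0}  orig:{}
  T[1,1] 'b' = {S,T1}  orig:{S}
  T[2,2] 'd' = {T2}  orig:{}
  T[0,1] 'ab' = ∅
  T[1,2] 'bd' = {A}
  T[0,2] 'abd' = {S}

S ∈ T[0,2] ⇒ YES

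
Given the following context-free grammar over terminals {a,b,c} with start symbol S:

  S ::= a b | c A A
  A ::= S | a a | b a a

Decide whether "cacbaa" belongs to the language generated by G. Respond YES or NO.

Convert to CNF:
  S -> T0 T1 | T2 X5
  A -> T0 T0 | T0 T1 | T1 X3 | T2 X4
  T0 -> a
  T1 -> b
  T2 -> c
  X3 -> T0 T0
  X4 -> A A
  X5 -> A A

CYK table (by increasing span):
  T[0,0] 'c' = {T2}  orig:{}
  T[1,1] 'a' = {T0}  orig:{}
  T[2,2] 'c' = {T2}  orig:{}
  T[3,3] 'b' = {T1}  orig:{}
  T[4,4] 'a' = {T0}  orig:{}
  T[5,5] 'a' = {T0}  orig:{}
  T[0,1] 'ca' = ∅
  T[1,2] 'ac' = ∅
  T[2,3] 'cb' = ∅
  T[3,4] 'ba' = ∅
  T[4,5] 'aa' = {A,X3}  orig:{A}
  T[0,2] 'cac' = ∅
  T[1,3] 'acb' = ∅
  T[2,4] 'cba' = ∅
  T[3,5] 'baa' = {A}
  T[0,3] 'cacb' = ∅
  T[1,4] 'acba' = ∅
  T[2,5] 'cbaa' = ∅
  T[0,4] 'cacba' = ∅
  T[1,5] 'acbaa' = ∅
  T[0,5] 'cacbaa' = ∅

S ∉ T[0,5] ⇒ NO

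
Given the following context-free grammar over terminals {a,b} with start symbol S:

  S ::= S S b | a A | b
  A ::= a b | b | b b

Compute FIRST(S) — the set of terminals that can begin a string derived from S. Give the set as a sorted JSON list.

Compute FIRST by fixpoint:
round 1:
  A via A→a b: +{a}
  A via A→b: +{b}
  S via S→a A: +{a}
  S via S→b: +{b}
  FIRST(S)={a,b}  FIRST(A)={a,b}
round 2: (stable)
  FIRST(S)={a,b}  FIRST(A)={a,b}

FIRST(S) = ["a", "b"]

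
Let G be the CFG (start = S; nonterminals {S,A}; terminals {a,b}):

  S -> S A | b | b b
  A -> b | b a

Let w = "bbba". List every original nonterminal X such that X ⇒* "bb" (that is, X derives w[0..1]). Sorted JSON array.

CNF form of G:
  S -> S A | T0 T0 | b
  A -> T0 T1 | b
  T0 -> b
  T1 -> a

CYK table (by increasing span) (cells [i..j] with 0 ≤ i ≤ j ≤ 1 only):
  T[0,0] 'b' = {A,S,T0}  orig:{A,S}
  T[1,1] 'b' = {A,S,T0}  orig:{A,S}
  T[0,1] 'bb' = {S}

Original NTs in T[0,1] deriving "bb": ["S"]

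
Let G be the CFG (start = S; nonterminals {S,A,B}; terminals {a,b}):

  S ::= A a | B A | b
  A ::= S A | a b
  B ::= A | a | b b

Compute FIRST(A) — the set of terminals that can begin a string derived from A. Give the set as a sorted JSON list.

FIRST iteration:
pass 1:
  A via A→a b: +{a}
  B via B→A: +{a}
  B via B→b b: +{b}
  S via S→A a: +{a}
  S via S→B A: +{b}
  S: {a,b}  A: {a}  B: {a,b}
pass 2:
  A via A→S A: +{b}
  S: {a,b}  A: {a,b}  B: {a,b}
pass 3: — fixpoint
  S: {a,b}  A: {a,b}  B: {a,b}

FIRST(A) = ["a", "b"]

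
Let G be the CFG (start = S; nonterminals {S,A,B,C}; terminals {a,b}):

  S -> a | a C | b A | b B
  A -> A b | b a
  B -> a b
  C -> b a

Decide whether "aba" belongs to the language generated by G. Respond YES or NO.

CNF form of G:
  S -> T0 A | T0 B | T1 C | a
  A -> A T0 | T0 T1
  B -> T1 T0
  C -> T0 T1
  T0 -> b
  T1 -> a

CYK table (by increasing span):
  cell(0,0) a: {S,T1}  orig:{S}
  cell(1,1) b: {T0}  orig:{}
  cell(2,2) a: {S,T1}  orig:{S}
  cell(0,1) ab: {B}
  cell(1,2) ba: {A,C}
  cell(0,2) aba: {S}

S ∈ T[0,2] ⇒ YES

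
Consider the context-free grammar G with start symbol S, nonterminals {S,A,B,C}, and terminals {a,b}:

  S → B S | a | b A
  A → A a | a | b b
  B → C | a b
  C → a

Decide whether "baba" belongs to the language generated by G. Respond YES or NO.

Convert to CNF:
  S -> B S | T1 A | a
  A -> A T0 | T1 T1 | a
  B -> T0 T1 | a
  C -> a
  T0 -> a
  T1 -> b

Fill CYK table bottom-up:
  [0..0]={T1}  "b"  orig:{}
  [1..1]={A,B,C,S,T0}  "a"  orig:{A,B,C,S}
  [2..2]={T1}  "b"  orig:{}
  [3..3]={A,B,C,S,T0}  "a"  orig:{A,B,C,S}
  [0..1]={S}  "ba"
  [1..2]={B}  "ab"
  [2..3]={S}  "ba"
  [0..2]=∅  "bab"
  [1..3]={S}  "aba"
  [0..3]=∅  "baba"

S ∉ T[0,3] ⇒ NO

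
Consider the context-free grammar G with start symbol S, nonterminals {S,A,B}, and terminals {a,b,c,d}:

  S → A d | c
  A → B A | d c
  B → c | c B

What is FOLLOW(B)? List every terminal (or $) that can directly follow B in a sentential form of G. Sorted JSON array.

FIRST iteration:
iter 1:
  A via A→d c: +{d}
  B via B→c: +{c}
  S via S→A d: +{d}
  S via S→c: +{c}
  S: {c,d}  A: {d}  B: {c}
iter 2:
  A via A→B A: +{c}
  S: {c,d}  A: {c,d}  B: {c}
iter 3: done
  S: {c,d}  A: {c,d}  B: {c}

FOLLOW sets:
FOLLOW(S) := {$}
round 1:
  A→B A: FOLLOW(B) ⊇ FIRST(A) = {c,d}; new: +{c,d}
  S→A d: FOLLOW(A) ⊇ FIRST(d) = {d}; new: +{d}
  FOLLOW(S)={$}  FOLLOW(A)={d}  FOLLOW(B)={c,d}
round 2: done
  FOLLOW(S)={$}  FOLLOW(A)={d}  FOLLOW(B)={c,d}

FOLLOW(B) = ["c", "d"]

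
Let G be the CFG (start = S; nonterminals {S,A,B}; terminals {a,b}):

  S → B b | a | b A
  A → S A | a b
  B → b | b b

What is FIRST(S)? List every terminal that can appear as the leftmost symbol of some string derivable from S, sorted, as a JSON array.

Compute FIRST by fixpoint:
iter 1:
  A via A→a b: +{a}
  B via B→b: +{b}
  S via S→B b: +{b}
  S via S→a: +{a}
  S: {a,b}  A: {a}  B: {b}
iter 2:
  A via A→S A: +{b}
  S: {a,b}  A: {a,b}  B: {b}
iter 3: (no change)
  S: {a,b}  A: {a,b}  B: {b}

FIRST(S) = ["a", "b"]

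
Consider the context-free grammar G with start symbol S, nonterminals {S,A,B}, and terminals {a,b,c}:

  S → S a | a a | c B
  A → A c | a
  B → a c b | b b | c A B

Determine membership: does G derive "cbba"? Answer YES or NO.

Convert to CNF:
  S -> S T1 | T0 B | T1 T1
  A -> A T0 | a
  B -> T0 X4 | T1 X3 | T2 T2
  T0 -> c
  T1 -> a
  T2 -> b
  X3 -> T0 T2
  X4 -> A B

CYK fill:
  cell(0,0) c: {T0}  orig:{}
  cell(1,1) b: {T2}  orig:{}
  cell(2,2) b: {T2}  orig:{}
  cell(3,3) a: {A,T1}  orig:{A}
  cell(0,1) cb: {X3}  orig:{}
  cell(1,2) bb: {B}
  cell(2,3) ba: ∅
  cell(0,2) cbb: {S}
  cell(1,3) bba: ∅
  cell(0,3) cbba: {S}

S ∈ T[0,3] ⇒ YES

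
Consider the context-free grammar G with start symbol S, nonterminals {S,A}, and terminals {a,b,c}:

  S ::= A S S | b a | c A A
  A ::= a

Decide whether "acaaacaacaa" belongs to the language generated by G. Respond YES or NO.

Convert to CNF:
  S -> A X3 | T0 T1 | T2 X4
  A -> a
  T0 -> b
  T1 -> a
  T2 -> c
  X3 -> S S
  X4 -> A A

CYK table (by increasing span):
  T[0,0] 'a' = {A,T1}  orig:{A}
  T[1,1] 'c' = {T2}  orig:{}
  T[2,2] 'a' = {A,T1}  orig:{A}
  T[3,3] 'a' = {A,T1}  orig:{A}
  T[4,4] 'a' = {A,T1}  orig:{A}
  T[5,5] 'c' = {T2}  orig:{}
  T[6,6] 'a' = {A,T1}  orig:{A}
  T[7,7] 'a' = {A,T1}  orig:{A}
  T[8,8] 'c' = {T2}  orig:{}
  T[9,9] 'a' = {A,T1}  orig:{A}
  T[10,10] 'a' = {A,T1}  orig:{A}
  T[0,1] 'ac' = ∅
  T[1,2] 'ca' = ∅
  T[2,3] 'aa' = {X4}  orig:{}
  T[3,4] 'aa' = {X4}  orig:{}
  T[4,5] 'ac' = ∅
  T[5,6] 'ca' = ∅
  T[6,7] 'aa' = {X4}  orig:{}
  T[7,8] 'ac' = ∅
  T[8,9] 'ca' = ∅
  T[9,10] 'aa' = {X4}  orig:{}
  T[0,2] 'aca' = ∅
  T[1,3] 'caa' = {S}
  T[2,4] 'aaa' = ∅
  T[3,5] 'aac' = ∅
  T[4,6] 'aca' = ∅
  T[5,7] 'caa' = {S}
  T[6,8] 'aac' = ∅
  T[7,9] 'aca' = ∅
  T[8,10] 'caa' = {S}
  T[0,3] 'acaa' = ∅
  T[1,4] 'caaa' = ∅
  T[2,5] 'aaac' = ∅
  T[3,6] 'aaca' = ∅
  T[4,7] 'acaa' = ∅
  T[5,8] 'caac' = ∅
  T[6,9] 'aaca' = ∅
  T[7,10] 'acaa' = ∅
  T[0,4] 'acaaa' = ∅
  T[1,5] 'caaac' = ∅
  T[2,6] 'aaaca' = ∅
  T[3,7] 'aacaa' = ∅
  T[4,8] 'acaac' = ∅
  T[5,9] 'caaca' = ∅
  T[6,10] 'aacaa' = ∅
  T[0,5] 'acaaac' = ∅
  T[1,6] 'caaaca' = ∅
  T[2,7] 'aaacaa' = ∅
  T[3,8] 'aacaac' = ∅
  T[4,9] 'acaaca' = ∅
  T[5,10] 'caacaa' = {X3}  orig:{}
  T[0,6] 'acaaaca' = ∅
  T[1,7] 'caaacaa' = ∅
  T[2,8] 'aaacaac' = ∅
  T[3,9] 'aacaaca' = ∅
  T[4,10] 'acaacaa' = {S}
  T[0,7] 'acaaacaa' = ∅
  T[1,8] 'caaacaac' = ∅
  T[2,9] 'aaacaaca' = ∅
  T[3,10] 'aacaacaa' = ∅
  T[0,8] 'acaaacaac' = ∅
  T[1,9] 'caaacaaca' = ∅
  T[2,10] 'aaacaacaa' = ∅
  T[0,9] 'acaaacaaca' = ∅
  T[1,10] 'caaacaacaa' = {X3}  orig:{}
  T[0,10] 'acaaacaacaa' = {S}

S ∈ T[0,10] ⇒ YES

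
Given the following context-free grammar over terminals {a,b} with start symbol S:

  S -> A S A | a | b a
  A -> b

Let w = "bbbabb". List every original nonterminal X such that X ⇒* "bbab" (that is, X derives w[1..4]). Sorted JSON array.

Convert to CNF:
  S -> A X2 | T0 T1 | a
  A -> b
  T0 -> b
  T1 -> a
  X2 -> S A

CYK fill (cells [i..j] with 1 ≤ i ≤ j ≤ 4 only):
  cell(1,1) b: {A,T0}  orig:{A}
  cell(2,2) b: {A,T0}  orig:{A}
  cell(3,3) a: {S,T1}  orig:{S}
  cell(4,4) b: {A,T0}  orig:{A}
  cell(1,2) bb: ∅
  cell(2,3) ba: {S}
  cell(3,4) ab: {X2}  orig:{}
  cell(1,3) bba: ∅
  cell(2,4) bab: {S,X2}  orig:{S}
  cell(1,4) bbab: {S}

Original NTs in T[1,4] deriving "bbab": ["S"]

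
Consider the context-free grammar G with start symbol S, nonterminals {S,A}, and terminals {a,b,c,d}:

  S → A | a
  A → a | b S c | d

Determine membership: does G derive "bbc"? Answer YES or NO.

CNF form of G:
  S -> T0 X3 | a | d
  A -> T0 X2 | a | d
  T0 -> b
  T1 -> c
  X2 -> S T1
  X3 -> S T1

CYK fill:
  cell(0,0) b: {T0}  orig:{}
  cell(1,1) b: {T0}  orig:{}
  cell(2,2) c: {T1}  orig:{}
  cell(0,1) bb: ∅
  cell(1,2) bc: ∅
  cell(0,2) bbc: ∅

S ∉ T[0,2] ⇒ NO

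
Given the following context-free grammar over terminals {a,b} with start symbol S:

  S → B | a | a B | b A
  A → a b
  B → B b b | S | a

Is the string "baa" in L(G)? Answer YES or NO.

Convert to CNF:
  S -> B X3 | T0 B | T1 A | a
  A -> T0 T1
  B -> B X2 | T0 B | T1 A | a
  T0 -> a
  T1 -> b
  X2 -> T1 T1
  X3 -> T1 T1

CYK fill:
  cell(0,0) b: {T1}  orig:{}
  cell(1,1) a: {B,S,T0}  orig:{B,S}
  cell(2,2) a: {B,S,T0}  orig:{B,S}
  cell(0,1) ba: ∅
  cell(1,2) aa: {B,S}
  cell(0,2) baa: ∅

S ∉ T[0,2] ⇒ NO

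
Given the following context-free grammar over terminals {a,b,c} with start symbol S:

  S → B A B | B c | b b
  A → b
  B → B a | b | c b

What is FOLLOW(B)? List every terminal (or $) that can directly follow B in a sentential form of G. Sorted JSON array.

Compute FIRST by fixpoint:
pass 1:
  A via A→b: +{b}
  B via B→b: +{b}
  B via B→c b: +{c}
  S via S→B A B: +{b,c}
  FIRST[S]={b,c}  FIRST[A]={b}  FIRST[B]={b,c}
pass 2: (no change)
  FIRST[S]={b,c}  FIRST[A]={b}  FIRST[B]={b,c}

FOLLOW iteration:
FOLLOW(S) := {$}
iter 1:
  B→B a: FOLLOW(B) ⊇ FIRST(a) = {a}; new: +{a}
  S→B A B: FOLLOW(B) ⊇ FIRST(A) = {b}; new: +{b}
  S→B A B: FOLLOW(A) ⊇ FIRST(B) = {b,c}; new: +{b,c}
  S→B A B: FOLLOW(B) ⊇ FOLLOW(S) ⊇ {$}; new: +{$}
  S→B c: FOLLOW(B) ⊇ FIRST(c) = {c}; new: +{c}
  S: {$}  A: {b,c}  B: {$,a,b,c}
iter 2: done
  S: {$}  A: {b,c}  B: {$,a,b,c}

FOLLOW(B) = ["$", "a", "b", "c"]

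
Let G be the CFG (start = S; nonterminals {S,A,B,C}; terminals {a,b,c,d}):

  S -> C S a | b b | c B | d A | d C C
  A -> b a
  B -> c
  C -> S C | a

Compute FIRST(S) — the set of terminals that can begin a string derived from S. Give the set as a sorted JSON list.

FIRST iteration:
[1]
  A via A→b a: +{b}
  B via B→c: +{c}
  C via C→a: +{a}
  S via S→C S a: +{a}
  S via S→b b: +{b}
  S via S→c B: +{c}
  S via S→d A: +{d}
  FIRST[S]={a,b,c,d}  FIRST[A]={b}  FIRST[B]={c}  FIRST[C]={a}
[2]
  C via C→S C: +{b,c,d}
  FIRST[S]={a,b,c,d}  FIRST[A]={b}  FIRST[B]={c}  FIRST[C]={a,b,c,d}
[3] — fixpoint
  FIRST[S]={a,b,c,d}  FIRST[A]={b}  FIRST[B]={c}  FIRST[C]={a,b,c,d}

FIRST(S) = ["a", "b", "c", "d"]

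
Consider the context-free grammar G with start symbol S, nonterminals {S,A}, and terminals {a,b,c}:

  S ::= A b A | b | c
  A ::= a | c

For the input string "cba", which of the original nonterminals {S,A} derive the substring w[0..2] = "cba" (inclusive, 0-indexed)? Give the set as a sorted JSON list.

Convert to CNF:
  S -> A X1 | b | c
  A -> a | c
  T0 -> b
  X1 -> T0 A

Fill CYK table bottom-up — only the sub-triangle for w[0..2]:
  cell(0,0) c: {A,S}
  cell(1,1) b: {S,T0}  orig:{S}
  cell(2,2) a: {A}
  cell(0,1) cb: ∅
  cell(1,2) ba: {X1}  orig:{}
  cell(0,2) cba: {S}

Original NTs in T[0,2] deriving "cba": ["S"]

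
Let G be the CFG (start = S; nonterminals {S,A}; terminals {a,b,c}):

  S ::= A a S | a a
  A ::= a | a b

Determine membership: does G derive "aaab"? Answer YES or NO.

Convert to CNF:
  S -> A X2 | T0 T0
  A -> T0 T1 | a
  T0 -> a
  T1 -> b
  X2 -> T0 S

CYK fill:
  T[0,0] 'a' = {A,T0}  orig:{A}
  T[1,1] 'a' = {A,T0}  orig:{A}
  T[2,2] 'a' = {A,T0}  orig:{A}
  T[3,3] 'b' = {T1}  orig:{}
  T[0,1] 'aa' = {S}
  T[1,2] 'aa' = {S}
  T[2,3] 'ab' = {A}
  T[0,2] 'aaa' = {X2}  orig:{}
  T[1,3] 'aab' = ∅
  T[0,3] 'aaab' = ∅

S ∉ T[0,3] ⇒ NO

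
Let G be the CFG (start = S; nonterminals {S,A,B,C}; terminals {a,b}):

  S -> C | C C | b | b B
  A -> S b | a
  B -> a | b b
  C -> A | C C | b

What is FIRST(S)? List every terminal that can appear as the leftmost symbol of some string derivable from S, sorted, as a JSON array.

Compute FIRST by fixpoint:
round 1:
  A via A→a: +{a}
  B via B→a: +{a}
  B via B→b b: +{b}
  C via C→A: +{a}
  C via C→b: +{b}
  S via S→C: +{a,b}
  FIRST[S]={a,b}  FIRST[A]={a}  FIRST[B]={a,b}  FIRST[C]={a,b}
round 2:
  A via A→S b: +{b}
  FIRST[S]={a,b}  FIRST[A]={a,b}  FIRST[B]={a,b}  FIRST[C]={a,b}
round 3: (stable)
  FIRST[S]={a,b}  FIRST[A]={a,b}  FIRST[B]={a,b}  FIRST[C]={a,b}

FIRST(S) = ["a", "b"]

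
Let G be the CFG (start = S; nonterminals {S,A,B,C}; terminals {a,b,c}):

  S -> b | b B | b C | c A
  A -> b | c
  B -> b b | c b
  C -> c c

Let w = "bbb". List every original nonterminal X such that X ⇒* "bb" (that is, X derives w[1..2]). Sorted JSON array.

Convert to CNF:
  S -> T0 B | T0 C | T1 A | b
  A -> b | c
  B -> T0 T0 | T1 T0
  C -> T1 T1
  T0 -> b
  T1 -> c

CYK fill — only the sub-triangle for w[1..2]:
  [1..1]={A,S,T0}  "b"  orig:{A,S}
  [2..2]={A,S,T0}  "b"  orig:{A,S}
  [1..2]={B}  "bb"

Original NTs in T[1,2] deriving "bb": ["B"]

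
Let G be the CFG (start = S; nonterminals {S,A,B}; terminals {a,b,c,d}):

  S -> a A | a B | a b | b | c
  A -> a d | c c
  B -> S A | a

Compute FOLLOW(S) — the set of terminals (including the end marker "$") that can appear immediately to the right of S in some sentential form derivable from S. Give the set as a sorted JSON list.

Compute FIRST by fixpoint:
iter 1:
  A via A→a d: +{a}
  A via A→c c: +{c}
  B via B→a: +{a}
  S via S→a A: +{a}
  S via S→b: +{b}
  S via S→c: +{c}
  FIRST(S)={a,b,c}  FIRST(A)={a,c}  FIRST(B)={a}
iter 2:
  B via B→S A: +{b,c}
  FIRST(S)={a,b,c}  FIRST(A)={a,c}  FIRST(B)={a,b,c}
iter 3: done
  FIRST(S)={a,b,c}  FIRST(A)={a,c}  FIRST(B)={a,b,c}

Compute FOLLOW by fixpoint:
FOLLOW(S) := {$}
round 1:
  B→S A: FOLLOW(S) ⊇ FIRST(A) = {a,c}; new: +{a,c}
  S→a A: FOLLOW(A) ⊇ FOLLOW(S) ⊇ {$,a,c}; new: +{$,a,c}
  S→a B: FOLLOW(B) ⊇ FOLLOW(S) ⊇ {$,a,c}; new: +{$,a,c}
  FOLLOW[S]={$,a,c}  FOLLOW[A]={$,a,c}  FOLLOW[B]={$,a,c}
round 2: (no change)
  FOLLOW[S]={$,a,c}  FOLLOW[A]={$,a,c}  FOLLOW[B]={$,a,c}

FOLLOW(S) = ["$", "a", "c"]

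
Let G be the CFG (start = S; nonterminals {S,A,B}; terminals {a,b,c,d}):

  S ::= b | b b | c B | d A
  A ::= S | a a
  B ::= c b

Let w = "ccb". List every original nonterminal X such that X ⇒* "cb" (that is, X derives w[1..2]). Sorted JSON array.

Convert to CNF:
  S -> T1 T1 | T2 B | T3 A | b
  A -> T0 T0 | T1 T1 | T2 B | T3 A | b
  B -> T2 T1
  T0 -> a
  T1 -> b
  T2 -> c
  T3 -> d

Fill CYK table bottom-up, restricted to cells inside w[1..2]:
  [1..1]={T2}  "c"  orig:{}
  [2..2]={A,S,T1}  "b"  orig:{A,S}
  [1..2]={B}  "cb"

Original NTs in T[1,2] deriving "cb": ["B"]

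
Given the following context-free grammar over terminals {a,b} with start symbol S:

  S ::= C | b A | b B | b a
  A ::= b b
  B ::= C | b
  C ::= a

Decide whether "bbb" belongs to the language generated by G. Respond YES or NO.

Convert to CNF:
  S -> T0 A | T0 B | T0 T1 | a
  A -> T0 T0
  B -> a | b
  C -> a
  T0 -> b
  T1 -> a

CYK fill:
  cell(0,0) b: {B,T0}  orig:{B}
  cell(1,1) b: {B,T0}  orig:{B}
  cell(2,2) b: {B,T0}  orig:{B}
  cell(0,1) bb: {A,S}
  cell(1,2) bb: {A,S}
  cell(0,2) bbb: {S}

S ∈ T[0,2] ⇒ YES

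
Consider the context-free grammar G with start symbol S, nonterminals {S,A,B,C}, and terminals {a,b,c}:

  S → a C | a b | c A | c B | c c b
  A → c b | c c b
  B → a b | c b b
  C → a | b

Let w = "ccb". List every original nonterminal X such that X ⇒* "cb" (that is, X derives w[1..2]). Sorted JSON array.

CNF form of G:
  S -> T0 A | T0 B | T0 X5 | T2 C | T2 T1
  A -> T0 T1 | T0 X3
  B -> T0 X4 | T2 T1
  C -> a | b
  T0 -> c
  T1 -> b
  T2 -> a
  X3 -> T0 T1
  X4 -> T1 T1
  X5 -> T0 T1

Fill CYK table bottom-up, restricted to cells inside w[1..2]:
  T[1,1] 'c' = {T0}  orig:{}
  T[2,2] 'b' = {C,T1}  orig:{C}
  T[1,2] 'cb' = {A,X3,X5}  orig:{A}

Original NTs in T[1,2] deriving "cb": ["A"]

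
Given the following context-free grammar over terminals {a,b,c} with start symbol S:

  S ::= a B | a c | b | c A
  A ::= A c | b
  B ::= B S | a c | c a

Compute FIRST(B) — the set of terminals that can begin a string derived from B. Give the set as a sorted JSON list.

Compute FIRST by fixpoint:
[1]
  A via A→b: +{b}
  B via B→a c: +{a}
  B via B→c a: +{c}
  S via S→a B: +{a}
  S via S→b: +{b}
  S via S→c A: +{c}
  S: {a,b,c}  A: {b}  B: {a,c}
[2] — fixpoint
  S: {a,b,c}  A: {b}  B: {a,c}

FIRST(B) = ["a", "c"]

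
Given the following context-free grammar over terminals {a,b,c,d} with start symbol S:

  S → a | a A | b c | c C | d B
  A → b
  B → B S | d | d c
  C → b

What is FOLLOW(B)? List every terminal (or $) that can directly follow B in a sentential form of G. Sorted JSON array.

Compute FIRST by fixpoint:
iter 1:
  A via A→b: +{b}
  B via B→d: +{d}
  C via C→b: +{b}
  S via S→a: +{a}
  S via S→b c: +{b}
  S via S→c C: +{c}
  S via S→d B: +{d}
  FIRST(S)={a,b,c,d}  FIRST(A)={b}  FIRST(B)={d}  FIRST(C)={b}
iter 2: — fixpoint
  FIRST(S)={a,b,c,d}  FIRST(A)={b}  FIRST(B)={d}  FIRST(C)={b}

FOLLOW sets:
FOLLOW(S) := {$}
iter 1:
  B→B S: FOLLOW(B) ⊇ FIRST(S) = {a,b,c,d}; new: +{a,b,c,d}
  B→B S: FOLLOW(S) ⊇ FOLLOW(B) ⊇ {a,b,c,d}; new: +{a,b,c,d}
  S→a A: FOLLOW(A) ⊇ FOLLOW(S) ⊇ {$,a,b,c,d}; new: +{$,a,b,c,d}
  S→c C: FOLLOW(C) ⊇ FOLLOW(S) ⊇ {$,a,b,c,d}; new: +{$,a,b,c,d}
  S→d B: FOLLOW(B) ⊇ FOLLOW(S) ⊇ {$,a,b,c,d}; new: +{$}
  S: {$,a,b,c,d}  A: {$,a,b,c,d}  B: {$,a,b,c,d}  C: {$,a,b,c,d}
iter 2: done
  S: {$,a,b,c,d}  A: {$,a,b,c,d}  B: {$,a,b,c,d}  C: {$,a,b,c,d}

FOLLOW(B) = ["$", "a", "b", "c", "d"]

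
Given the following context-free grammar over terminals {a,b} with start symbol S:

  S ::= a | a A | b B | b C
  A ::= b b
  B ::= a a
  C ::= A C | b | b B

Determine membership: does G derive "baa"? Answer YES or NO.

CNF form of G:
  S -> T0 B | T0 C | T1 A | a
  A -> T0 T0
  B -> T1 T1
  C -> A C | T0 B | b
  T0 -> b
  T1 -> a

CYK table (by increasing span):
  T[0,0] 'b' = {C,T0}  orig:{C}
  T[1,1] 'a' = {S,T1}  orig:{S}
  T[2,2] 'a' = {S,T1}  orig:{S}
  T[0,1] 'ba' = ∅
  T[1,2] 'aa' = {B}
  T[0,2] 'baa' = {C,S}

S ∈ T[0,2] ⇒ YES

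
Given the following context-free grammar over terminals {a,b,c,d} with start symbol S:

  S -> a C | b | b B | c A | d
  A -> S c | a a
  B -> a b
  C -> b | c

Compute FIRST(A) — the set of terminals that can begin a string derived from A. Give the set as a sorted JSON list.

FIRST sets, iterate to fixpoint:
iter 1:
  A via A→a a: +{a}
  B via B→a b: +{a}
  C via C→b: +{b}
  C via C→c: +{c}
  S via S→a C: +{a}
  S via S→b: +{b}
  S via S→c A: +{c}
  S via S→d: +{d}
  S: {a,b,c,d}  A: {a}  B: {a}  C: {b,c}
iter 2:
  A via A→S c: +{b,c,d}
  S: {a,b,c,d}  A: {a,b,c,d}  B: {a}  C: {b,c}
iter 3: — fixpoint
  S: {a,b,c,d}  A: {a,b,c,d}  B: {a}  C: {b,c}

FIRST(A) = ["a", "b", "c", "d"]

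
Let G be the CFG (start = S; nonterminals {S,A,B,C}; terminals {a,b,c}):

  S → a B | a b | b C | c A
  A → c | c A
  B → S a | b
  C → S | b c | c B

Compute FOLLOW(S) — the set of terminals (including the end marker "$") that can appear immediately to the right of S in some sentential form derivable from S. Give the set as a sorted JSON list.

Compute FIRST by fixpoint:
[1]
  A via A→c: +{c}
  B via B→b: +{b}
  C via C→b c: +{b}
  C via C→c B: +{c}
  S via S→a B: +{a}
  S via S→b C: +{b}
  S via S→c A: +{c}
  FIRST[S]={a,b,c}  FIRST[A]={c}  FIRST[B]={b}  FIRST[C]={b,c}
[2]
  B via B→S a: +{a,c}
  C via C→S: +{a}
  FIRST[S]={a,b,c}  FIRST[A]={c}  FIRST[B]={a,b,c}  FIRST[C]={a,b,c}
[3] done
  FIRST[S]={a,b,c}  FIRST[A]={c}  FIRST[B]={a,b,c}  FIRST[C]={a,b,c}

FOLLOW sets:
seed FOLLOW(S) with $
iter 1:
  B→S a: FOLLOW(S) ⊇ FIRST(a) = {a}; new: +{a}
  S→a B: FOLLOW(B) ⊇ FOLLOW(S) ⊇ {$,a}; new: +{$,a}
  S→b C: FOLLOW(C) ⊇ FOLLOW(S) ⊇ {$,a}; new: +{$,a}
  S→c A: FOLLOW(A) ⊇ FOLLOW(S) ⊇ {$,a}; new: +{$,a}
  FOLLOW[S]={$,a}  FOLLOW[A]={$,a}  FOLLOW[B]={$,a}  FOLLOW[C]={$,a}
iter 2: (stable)
  FOLLOW[S]={$,a}  FOLLOW[A]={$,a}  FOLLOW[B]={$,a}  FOLLOW[C]={$,a}

FOLLOW(S) = ["$", "a"]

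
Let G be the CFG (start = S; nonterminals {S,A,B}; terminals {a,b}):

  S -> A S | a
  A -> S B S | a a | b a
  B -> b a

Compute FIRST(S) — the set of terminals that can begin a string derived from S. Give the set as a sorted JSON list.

FIRST iteration:
pass 1:
  A via A→a a: +{a}
  A via A→b a: +{b}
  B via B→b a: +{b}
  S via S→A S: +{a,b}
  FIRST(S)={a,b}  FIRST(A)={a,b}  FIRST(B)={b}
pass 2: (stable)
  FIRST(S)={a,b}  FIRST(A)={a,b}  FIRST(B)={b}

FIRST(S) = ["a", "b"]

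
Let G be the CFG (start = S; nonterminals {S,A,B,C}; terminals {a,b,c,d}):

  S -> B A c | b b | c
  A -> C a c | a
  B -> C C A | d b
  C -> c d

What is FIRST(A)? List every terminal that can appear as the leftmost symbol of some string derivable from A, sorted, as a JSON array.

FIRST sets, iterate to fixpoint:
iter 1:
  A via A→a: +{a}
  B via B→d b: +{d}
  C via C→c d: +{c}
  S via S→B A c: +{d}
  S via S→b b: +{b}
  S via S→c: +{c}
  FIRST[S]={b,c,d}  FIRST[A]={a}  FIRST[B]={d}  FIRST[C]={c}
iter 2:
  A via A→C a c: +{c}
  B via B→C C A: +{c}
  FIRST[S]={b,c,d}  FIRST[A]={a,c}  FIRST[B]={c,d}  FIRST[C]={c}
iter 3: — fixpoint
  FIRST[S]={b,c,d}  FIRST[A]={a,c}  FIRST[B]={c,d}  FIRST[C]={c}

FIRST(A) = ["a", "c"]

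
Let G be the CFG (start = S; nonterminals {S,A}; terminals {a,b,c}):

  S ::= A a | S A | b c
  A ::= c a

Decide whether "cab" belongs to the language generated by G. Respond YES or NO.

CNF form of G:
  S -> A T1 | S A | T2 T0
  A -> T0 T1
  T0 -> c
  T1 -> a
  T2 -> b

CYK table (by increasing span):
  [0..0]={T0}  "c"  orig:{}
  [1..1]={T1}  "a"  orig:{}
  [2..2]={T2}  "b"  orig:{}
  [0..1]={A}  "ca"
  [1..2]=∅  "ab"
  [0..2]=∅  "cab"

S ∉ T[0,2] ⇒ NO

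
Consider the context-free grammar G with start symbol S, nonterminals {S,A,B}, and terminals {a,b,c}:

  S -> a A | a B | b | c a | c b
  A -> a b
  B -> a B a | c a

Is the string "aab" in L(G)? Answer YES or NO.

CNF form of G:
  S -> T0 A | T0 B | T2 T0 | T2 T1 | b
  A -> T0 T1
  B -> T0 X3 | T2 T0
  T0 -> a
  T1 -> b
  T2 -> c
  X3 -> B T0

CYK fill:
  cell(0,0) a: {T0}  orig:{}
  cell(1,1) a: {T0}  orig:{}
  cell(2,2) b: {S,T1}  orig:{S}
  cell(0,1) aa: ∅
  cell(1,2) ab: {A}
  cell(0,2) aab: {S}

S ∈ T[0,2] ⇒ YES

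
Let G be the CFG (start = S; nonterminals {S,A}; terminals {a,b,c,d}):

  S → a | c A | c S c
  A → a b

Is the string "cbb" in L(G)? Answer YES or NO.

CNF form of G:
  S -> T2 A | T2 X3 | a
  A -> T0 T1
  T0 -> a
  T1 -> b
  T2 -> c
  X3 -> S T2

CYK table (by increasing span):
  cell(0,0) c: {T2}  orig:{}
  cell(1,1) b: {T1}  orig:{}
  cell(2,2) b: {T1}  orig:{}
  cell(0,1) cb: ∅
  cell(1,2) bb: ∅
  cell(0,2) cbb: ∅

S ∉ T[0,2] ⇒ NO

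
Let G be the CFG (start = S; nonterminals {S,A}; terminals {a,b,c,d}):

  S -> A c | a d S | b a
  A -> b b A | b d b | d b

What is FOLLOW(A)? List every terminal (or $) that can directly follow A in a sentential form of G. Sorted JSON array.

Compute FIRST by fixpoint:
iter 1:
  A via A→b b A: +{b}
  A via A→d b: +{d}
  S via S→A c: +{b,d}
  S via S→a d S: +{a}
  S: {a,b,d}  A: {b,d}
iter 2: done
  S: {a,b,d}  A: {b,d}

FOLLOW iteration:
FOLLOW(S) := {$}
[1]
  S→A c: FOLLOW(A) ⊇ FIRST(c) = {c}; new: +{c}
  S: {$}  A: {c}
[2] (no change)
  S: {$}  A: {c}

FOLLOW(A) = ["c"]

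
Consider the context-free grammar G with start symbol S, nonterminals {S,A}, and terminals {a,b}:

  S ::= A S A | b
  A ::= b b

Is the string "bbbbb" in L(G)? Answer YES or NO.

Convert to CNF:
  S -> A X1 | b
  A -> T0 T0
  T0 -> b
  X1 -> S A

CYK table (by increasing span):
  [0..0]={S,T0}  "b"  orig:{S}
  [1..1]={S,T0}  "b"  orig:{S}
  [2..2]={S,T0}  "b"  orig:{S}
  [3..3]={S,T0}  "b"  orig:{S}
  [4..4]={S,T0}  "b"  orig:{S}
  [0..1]={A}  "bb"
  [1..2]={A}  "bb"
  [2..3]={A}  "bb"
  [3..4]={A}  "bb"
  [0..2]={X1}  "bbb"  orig:{}
  [1..3]={X1}  "bbb"  orig:{}
  [2..4]={X1}  "bbb"  orig:{}
  [0..3]=∅  "bbbb"
  [1..4]=∅  "bbbb"
  [0..4]={S}  "bbbbb"

S ∈ T[0,4] ⇒ YES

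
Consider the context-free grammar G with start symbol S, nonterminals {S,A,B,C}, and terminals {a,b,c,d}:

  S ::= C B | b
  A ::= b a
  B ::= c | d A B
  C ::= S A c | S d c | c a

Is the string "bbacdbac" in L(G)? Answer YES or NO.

Convert to CNF:
  S -> C B | b
  A -> T0 T1
  B -> T2 X4 | c
  C -> S X5 | S X6 | T3 T1
  T0 -> b
  T1 -> a
  T2 -> d
  T3 -> c
  X4 -> A B
  X5 -> A T3
  X6 -> T2 T3

Fill CYK table bottom-up:
  T[0,0] 'b' = {S,T0}  orig:{S}
  T[1,1] 'b' = {S,T0}  orig:{S}
  T[2,2] 'a' = {T1}  orig:{}
  T[3,3] 'c' = {B,T3}  orig:{B}
  T[4,4] 'd' = {T2}  orig:{}
  T[5,5] 'b' = {S,T0}  orig:{S}
  T[6,6] 'a' = {T1}  orig:{}
  T[7,7] 'c' = {B,T3}  orig:{B}
  T[0,1] 'bb' = ∅
  T[1,2] 'ba' = {A}
  T[2,3] 'ac' = ∅
  T[3,4] 'cd' = ∅
  T[4,5] 'db' = ∅
  T[5,6] 'ba' = {A}
  T[6,7] 'ac' = ∅
  T[0,2] 'bba' = ∅
  T[1,3] 'bac' = {X4,X5}  orig:{}
  T[2,4] 'acd' = ∅
  T[3,5] 'cdb' = ∅
  T[4,6] 'dba' = ∅
  T[5,7] 'bac' = {X4,X5}  orig:{}
  T[0,3] 'bbac' = {C}
  T[1,4] 'bacd' = ∅
  T[2,5] 'acdb' = ∅
  T[3,6] 'cdba' = ∅
  T[4,7] 'dbac' = {B}
  T[0,4] 'bbacd' = ∅
  T[1,5] 'bacdb' = ∅
  T[2,6] 'acdba' = ∅
  T[3,7] 'cdbac' = ∅
  T[0,5] 'bbacdb' = ∅
  T[1,6] 'bacdba' = ∅
  T[2,7] 'acdbac' = ∅
  T[0,6] 'bbacdba' = ∅
  T[1,7] 'bacdbac' = ∅
  T[0,7] 'bbacdbac' = {S}

S ∈ T[0,7] ⇒ YES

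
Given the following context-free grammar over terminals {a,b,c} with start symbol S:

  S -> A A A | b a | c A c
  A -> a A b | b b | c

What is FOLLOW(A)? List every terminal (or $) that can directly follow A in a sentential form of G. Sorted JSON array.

FIRST sets, iterate to fixpoint:
[1]
  A via A→a A b: +{a}
  A via A→b b: +{b}
  A via A→c: +{c}
  S via S→A A A: +{a,b,c}
  S: {a,b,c}  A: {a,b,c}
[2] done
  S: {a,b,c}  A: {a,b,c}

Compute FOLLOW by fixpoint:
seed FOLLOW(S) with $
pass 1:
  A→a A b: FOLLOW(A) ⊇ FIRST(b) = {b}; new: +{b}
  S→A A A: FOLLOW(A) ⊇ FIRST(A) = {a,b,c}; new: +{a,c}
  S→A A A: FOLLOW(A) ⊇ FOLLOW(S) ⊇ {$}; new: +{$}
  FOLLOW(S)={$}  FOLLOW(A)={$,a,b,c}
pass 2: done
  FOLLOW(S)={$}  FOLLOW(A)={$,a,b,c}

FOLLOW(A) = ["$", "a", "b", "c"]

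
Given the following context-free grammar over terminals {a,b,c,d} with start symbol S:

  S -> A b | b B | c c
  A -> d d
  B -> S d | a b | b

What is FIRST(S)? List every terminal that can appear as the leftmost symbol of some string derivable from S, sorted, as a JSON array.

FIRST sets, iterate to fixpoint:
iter 1:
  A via A→d d: +{d}
  B via B→a b: +{a}
  B via B→b: +{b}
  S via S→A b: +{d}
  S via S→b B: +{b}
  S via S→c c: +{c}
  FIRST[S]={b,c,d}  FIRST[A]={d}  FIRST[B]={a,b}
iter 2:
  B via B→S d: +{c,d}
  FIRST[S]={b,c,d}  FIRST[A]={d}  FIRST[B]={a,b,c,d}
iter 3: — fixpoint
  FIRST[S]={b,c,d}  FIRST[A]={d}  FIRST[B]={a,b,c,d}

FIRST(S) = ["b", "c", "d"]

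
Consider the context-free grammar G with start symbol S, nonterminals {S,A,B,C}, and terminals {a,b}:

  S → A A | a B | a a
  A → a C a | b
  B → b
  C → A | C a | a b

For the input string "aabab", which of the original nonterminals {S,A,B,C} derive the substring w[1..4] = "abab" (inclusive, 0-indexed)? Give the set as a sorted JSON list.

Convert to CNF:
  S -> A A | T0 B | T0 T0
  A -> T0 X2 | b
  B -> b
  C -> C T0 | T0 T1 | T0 X3 | b
  T0 -> a
  T1 -> b
  X2 -> C T0
  X3 -> C T0

Fill CYK table bottom-up (cells [i..j] with 1 ≤ i ≤ j ≤ 4 only):
  T[1,1] 'a' = {T0}  orig:{}
  T[2,2] 'b' = {A,B,C,T1}  orig:{A,B,C}
  T[3,3] 'a' = {T0}  orig:{}
  T[4,4] 'b' = {A,B,C,T1}  orig:{A,B,C}
  T[1,2] 'ab' = {C,S}
  T[2,3] 'ba' = {C,X2,X3}  orig:{C}
  T[3,4] 'ab' = {C,S}
  T[1,3] 'aba' = {A,C,X2,X3}  orig:{A,C}
  T[2,4] 'bab' = ∅
  T[1,4] 'abab' = {S}

Original NTs in T[1,4] deriving "abab": ["S"]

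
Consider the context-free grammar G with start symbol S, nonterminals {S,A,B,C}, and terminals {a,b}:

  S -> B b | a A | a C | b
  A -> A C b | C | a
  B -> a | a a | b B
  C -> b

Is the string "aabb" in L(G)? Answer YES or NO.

CNF form of G:
  S -> B T0 | T1 A | T1 C | b
  A -> A X2 | a | b
  B -> T0 B | T1 T1 | a
  C -> b
  T0 -> b
  T1 -> a
  X2 -> C T0

CYK fill:
  [0..0]={A,B,T1}  "a"  orig:{A,B}
  [1..1]={A,B,T1}  "a"  orig:{A,B}
  [2..2]={A,C,S,T0}  "b"  orig:{A,C,S}
  [3..3]={A,C,S,T0}  "b"  orig:{A,C,S}
  [0..1]={B,S}  "aa"
  [1..2]={S}  "ab"
  [2..3]={X2}  "bb"  orig:{}
  [0..2]={S}  "aab"
  [1..3]={A}  "abb"
  [0..3]={S}  "aabb"

S ∈ T[0,3] ⇒ YES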